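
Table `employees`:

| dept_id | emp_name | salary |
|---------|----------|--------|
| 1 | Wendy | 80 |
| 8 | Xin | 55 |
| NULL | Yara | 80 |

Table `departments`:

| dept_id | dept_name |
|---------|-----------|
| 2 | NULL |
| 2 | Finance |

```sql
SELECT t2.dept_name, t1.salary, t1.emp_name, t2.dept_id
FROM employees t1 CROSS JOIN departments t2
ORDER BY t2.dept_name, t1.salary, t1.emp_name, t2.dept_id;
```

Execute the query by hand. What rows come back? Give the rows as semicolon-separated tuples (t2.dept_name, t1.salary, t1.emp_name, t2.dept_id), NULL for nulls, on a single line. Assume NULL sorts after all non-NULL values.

CROSS JOIN pairs every row of `employees` with every row of `departments`: 3 × 2 = 6 rows.

(Finance, 55, Xin, 2); (Finance, 80, Wendy, 2); (Finance, 80, Yara, 2); (NULL, 55, Xin, 2); (NULL, 80, Wendy, 2); (NULL, 80, Yara, 2)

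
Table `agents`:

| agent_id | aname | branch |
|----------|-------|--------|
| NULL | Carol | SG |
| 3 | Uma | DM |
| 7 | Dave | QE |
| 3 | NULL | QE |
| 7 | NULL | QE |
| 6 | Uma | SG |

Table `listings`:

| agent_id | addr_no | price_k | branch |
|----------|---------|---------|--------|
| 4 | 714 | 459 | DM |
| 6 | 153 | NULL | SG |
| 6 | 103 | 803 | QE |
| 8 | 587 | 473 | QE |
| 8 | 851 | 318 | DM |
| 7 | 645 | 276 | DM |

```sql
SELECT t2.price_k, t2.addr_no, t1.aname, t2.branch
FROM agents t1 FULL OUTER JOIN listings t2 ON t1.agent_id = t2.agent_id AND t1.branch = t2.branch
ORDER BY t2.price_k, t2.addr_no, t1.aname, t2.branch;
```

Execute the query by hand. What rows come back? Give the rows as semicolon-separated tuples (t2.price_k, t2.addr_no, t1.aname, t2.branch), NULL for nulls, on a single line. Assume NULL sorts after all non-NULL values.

(276, 645, NULL, DM); (318, 851, NULL, DM); (459, 714, NULL, DM); (473, 587, NULL, QE); (803, 103, NULL, QE); (NULL, 153, Uma, SG); (NULL, NULL, Carol, NULL); (NULL, NULL, Dave, NULL); (NULL, NULL, Uma, NULL); (NULL, NULL, NULL, NULL); (NULL, NULL, NULL, NULL)

FULL OUTER JOIN keeps every row from both sides; unmatched rows get NULL for the other side's columns.
Matching on t1.agent_id = t2.agent_id AND t1.branch = t2.branch. A NULL in a compared column never satisfies the condition.
Matched pairs: 1; unmatched t1 rows kept: 5; unmatched t2 rows kept: 5.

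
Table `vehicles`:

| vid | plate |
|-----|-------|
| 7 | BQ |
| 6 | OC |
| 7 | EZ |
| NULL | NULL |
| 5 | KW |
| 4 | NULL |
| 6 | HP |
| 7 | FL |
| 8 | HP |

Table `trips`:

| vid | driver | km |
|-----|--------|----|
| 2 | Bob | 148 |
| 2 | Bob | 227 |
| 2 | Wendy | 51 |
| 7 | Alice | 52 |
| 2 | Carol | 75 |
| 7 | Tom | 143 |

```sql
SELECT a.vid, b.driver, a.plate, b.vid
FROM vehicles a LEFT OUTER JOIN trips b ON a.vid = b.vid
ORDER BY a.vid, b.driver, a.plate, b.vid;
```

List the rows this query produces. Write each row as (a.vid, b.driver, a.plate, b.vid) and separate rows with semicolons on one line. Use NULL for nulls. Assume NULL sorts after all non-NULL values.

(4, NULL, NULL, NULL); (5, NULL, KW, NULL); (6, NULL, HP, NULL); (6, NULL, OC, NULL); (7, Alice, BQ, 7); (7, Alice, EZ, 7); (7, Alice, FL, 7); (7, Tom, BQ, 7); (7, Tom, EZ, 7); (7, Tom, FL, 7); (8, NULL, HP, NULL); (NULL, NULL, NULL, NULL)

LEFT JOIN keeps every row from `vehicles`; unmatched rows get NULL for `trips`'s columns.
Matching on a.vid = b.vid. A NULL in a compared column never satisfies the condition.
Matched pairs: 6; unmatched a rows kept: 6.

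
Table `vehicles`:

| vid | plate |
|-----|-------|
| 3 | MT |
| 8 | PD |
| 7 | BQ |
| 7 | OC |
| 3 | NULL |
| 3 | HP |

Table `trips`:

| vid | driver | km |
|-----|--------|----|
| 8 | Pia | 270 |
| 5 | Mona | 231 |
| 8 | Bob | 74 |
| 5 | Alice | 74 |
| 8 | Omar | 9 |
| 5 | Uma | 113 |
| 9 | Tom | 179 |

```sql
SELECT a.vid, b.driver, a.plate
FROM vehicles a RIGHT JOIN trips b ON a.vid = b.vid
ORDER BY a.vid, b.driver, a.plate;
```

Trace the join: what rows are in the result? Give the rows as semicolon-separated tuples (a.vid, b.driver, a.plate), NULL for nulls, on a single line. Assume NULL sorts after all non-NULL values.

(8, Bob, PD); (8, Omar, PD); (8, Pia, PD); (NULL, Alice, NULL); (NULL, Mona, NULL); (NULL, Tom, NULL); (NULL, Uma, NULL)

RIGHT JOIN keeps every row from `trips`; unmatched rows get NULL for `vehicles`'s columns.
Matching on a.vid = b.vid.
- a[0] vid=3 → no match.
- a[1] vid=8 → 3 match(es) in b → 3 row(s).
- a[2] vid=7 → no match.
- a[3] vid=7 → no match.
- a[4] vid=3 → no match.
- a[5] vid=3 → no match.
- plus 4 unmatched b row(s), each kept with NULL a columns.
After projecting and ordering:
a.vid | b.driver | a.plate
8 | Bob | PD
8 | Omar | PD
8 | Pia | PD
NULL | Alice | NULL
NULL | Mona | NULL
NULL | Tom | NULL
NULL | Uma | NULL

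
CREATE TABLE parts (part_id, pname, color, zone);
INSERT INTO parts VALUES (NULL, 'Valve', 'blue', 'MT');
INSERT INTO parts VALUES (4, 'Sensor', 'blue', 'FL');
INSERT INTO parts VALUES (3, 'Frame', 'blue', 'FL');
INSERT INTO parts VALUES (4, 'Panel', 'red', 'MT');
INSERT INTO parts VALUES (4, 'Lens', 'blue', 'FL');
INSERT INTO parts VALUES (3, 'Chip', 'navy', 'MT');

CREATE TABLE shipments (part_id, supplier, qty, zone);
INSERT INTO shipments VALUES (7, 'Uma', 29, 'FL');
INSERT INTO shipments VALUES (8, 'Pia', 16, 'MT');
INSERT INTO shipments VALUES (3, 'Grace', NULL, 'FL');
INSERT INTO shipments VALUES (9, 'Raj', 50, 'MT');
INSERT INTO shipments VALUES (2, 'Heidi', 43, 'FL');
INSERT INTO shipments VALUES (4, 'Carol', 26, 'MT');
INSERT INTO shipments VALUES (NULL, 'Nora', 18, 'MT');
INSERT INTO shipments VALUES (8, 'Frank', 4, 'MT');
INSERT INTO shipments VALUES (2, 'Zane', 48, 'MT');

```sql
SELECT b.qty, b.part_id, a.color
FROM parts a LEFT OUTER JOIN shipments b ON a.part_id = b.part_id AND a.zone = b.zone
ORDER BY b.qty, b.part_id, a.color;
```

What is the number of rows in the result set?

6

LEFT JOIN keeps every row from `parts`; unmatched rows get NULL for `shipments`'s columns.
Matching on a.part_id = b.part_id AND a.zone = b.zone. A NULL in a compared column never satisfies the condition.
- a[0] part_id=NULL, zone=MT → no match; kept with NULLs on the b side.
- a[1] part_id=4, zone=FL → no match; kept with NULLs on the b side.
- a[2] part_id=3, zone=FL → 1 match(es) in b → 1 row(s).
- a[3] part_id=4, zone=MT → 1 match(es) in b → 1 row(s).
- a[4] part_id=4, zone=FL → no match; kept with NULLs on the b side.
- a[5] part_id=3, zone=MT → no match; kept with NULLs on the b side.
Total: 2 matched + 4 padded = 6 rows.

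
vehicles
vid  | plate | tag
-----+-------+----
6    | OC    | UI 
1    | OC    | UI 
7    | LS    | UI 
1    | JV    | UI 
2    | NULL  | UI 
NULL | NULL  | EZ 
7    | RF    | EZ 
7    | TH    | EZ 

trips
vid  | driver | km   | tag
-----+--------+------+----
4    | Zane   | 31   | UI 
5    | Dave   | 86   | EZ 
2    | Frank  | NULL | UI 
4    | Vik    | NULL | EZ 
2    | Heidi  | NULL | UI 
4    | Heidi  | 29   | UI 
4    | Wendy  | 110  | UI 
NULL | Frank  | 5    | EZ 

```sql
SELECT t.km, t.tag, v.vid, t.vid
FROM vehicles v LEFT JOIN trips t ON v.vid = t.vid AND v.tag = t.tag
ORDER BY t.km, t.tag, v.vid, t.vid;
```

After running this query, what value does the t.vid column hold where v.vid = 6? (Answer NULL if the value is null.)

LEFT JOIN keeps every row from `vehicles`; unmatched rows get NULL for `trips`'s columns.
Matching on v.vid = t.vid AND v.tag = t.tag. A NULL in a compared column never satisfies the condition.
Matched pairs: 2; unmatched v rows kept: 7.

NULL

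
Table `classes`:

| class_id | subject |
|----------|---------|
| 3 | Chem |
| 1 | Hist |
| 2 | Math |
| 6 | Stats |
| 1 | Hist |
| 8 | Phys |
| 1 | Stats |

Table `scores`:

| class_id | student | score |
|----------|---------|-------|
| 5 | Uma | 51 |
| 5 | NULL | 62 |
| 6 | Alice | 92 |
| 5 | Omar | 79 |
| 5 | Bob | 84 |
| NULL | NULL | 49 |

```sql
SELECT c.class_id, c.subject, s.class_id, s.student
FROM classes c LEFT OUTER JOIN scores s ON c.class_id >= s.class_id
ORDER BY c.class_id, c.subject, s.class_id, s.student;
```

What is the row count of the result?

15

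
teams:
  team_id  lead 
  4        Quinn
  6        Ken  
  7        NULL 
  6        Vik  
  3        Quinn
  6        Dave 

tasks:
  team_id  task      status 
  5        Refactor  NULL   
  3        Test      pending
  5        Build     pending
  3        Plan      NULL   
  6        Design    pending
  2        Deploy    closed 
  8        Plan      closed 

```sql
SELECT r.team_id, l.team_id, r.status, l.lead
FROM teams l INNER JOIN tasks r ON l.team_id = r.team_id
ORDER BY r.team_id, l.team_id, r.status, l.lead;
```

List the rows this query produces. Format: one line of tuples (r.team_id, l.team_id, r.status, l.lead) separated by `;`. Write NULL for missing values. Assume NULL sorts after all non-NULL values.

INNER JOIN keeps only pairs where the ON condition holds.
Matching on l.team_id = r.team_id.
Matched pairs: 5.

(3, 3, pending, Quinn); (3, 3, NULL, Quinn); (6, 6, pending, Dave); (6, 6, pending, Ken); (6, 6, pending, Vik)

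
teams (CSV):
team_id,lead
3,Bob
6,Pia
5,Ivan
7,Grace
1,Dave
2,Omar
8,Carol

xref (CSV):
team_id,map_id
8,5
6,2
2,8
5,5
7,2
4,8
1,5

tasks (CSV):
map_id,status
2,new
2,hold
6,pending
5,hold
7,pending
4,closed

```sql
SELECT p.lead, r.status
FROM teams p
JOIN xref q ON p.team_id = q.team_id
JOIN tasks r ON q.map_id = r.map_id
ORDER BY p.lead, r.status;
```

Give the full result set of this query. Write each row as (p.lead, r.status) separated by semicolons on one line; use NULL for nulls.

(Carol, hold); (Dave, hold); (Grace, hold); (Grace, new); (Ivan, hold); (Pia, hold); (Pia, new)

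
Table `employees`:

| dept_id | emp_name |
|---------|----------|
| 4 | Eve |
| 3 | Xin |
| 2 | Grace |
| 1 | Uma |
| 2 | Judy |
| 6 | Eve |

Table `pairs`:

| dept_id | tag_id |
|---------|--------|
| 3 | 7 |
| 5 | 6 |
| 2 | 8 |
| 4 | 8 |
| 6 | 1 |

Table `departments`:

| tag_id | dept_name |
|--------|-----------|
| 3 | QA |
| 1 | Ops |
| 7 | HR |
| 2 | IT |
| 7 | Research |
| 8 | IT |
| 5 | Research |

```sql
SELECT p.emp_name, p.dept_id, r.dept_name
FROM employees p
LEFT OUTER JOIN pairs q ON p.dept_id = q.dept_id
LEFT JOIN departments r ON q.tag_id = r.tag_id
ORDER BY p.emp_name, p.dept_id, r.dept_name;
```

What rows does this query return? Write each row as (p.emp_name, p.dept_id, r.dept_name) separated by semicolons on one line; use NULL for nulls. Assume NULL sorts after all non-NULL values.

Step 1 — p LEFT JOIN q on dept_id → 6 row(s).
Then LEFT JOIN `departments r` on tag_id: each of those 6 rows is kept; rows whose q.tag_id has no match in r get NULL for r's columns.

(Eve, 4, IT); (Eve, 6, Ops); (Grace, 2, IT); (Judy, 2, IT); (Uma, 1, NULL); (Xin, 3, HR); (Xin, 3, Research)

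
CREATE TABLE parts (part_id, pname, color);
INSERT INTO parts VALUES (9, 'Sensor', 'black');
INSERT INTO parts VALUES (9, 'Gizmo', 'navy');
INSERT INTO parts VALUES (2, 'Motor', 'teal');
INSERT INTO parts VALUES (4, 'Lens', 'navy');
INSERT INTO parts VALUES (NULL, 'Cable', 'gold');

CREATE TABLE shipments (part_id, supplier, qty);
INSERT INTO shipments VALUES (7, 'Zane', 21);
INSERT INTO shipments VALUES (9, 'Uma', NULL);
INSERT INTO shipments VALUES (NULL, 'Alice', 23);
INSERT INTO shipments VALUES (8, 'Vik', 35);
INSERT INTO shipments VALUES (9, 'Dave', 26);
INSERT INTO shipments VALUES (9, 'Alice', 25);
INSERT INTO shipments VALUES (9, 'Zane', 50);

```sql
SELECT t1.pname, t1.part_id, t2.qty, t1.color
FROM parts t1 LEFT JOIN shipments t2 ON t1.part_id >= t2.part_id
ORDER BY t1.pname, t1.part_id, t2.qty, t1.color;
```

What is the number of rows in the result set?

15

LEFT JOIN keeps every row from `parts`; unmatched rows get NULL for `shipments`'s columns.
Matching on t1.part_id >= t2.part_id. A NULL in a compared column never satisfies the condition.
Matched pairs: 12; unmatched t1 rows kept: 3.
Total: 12 matched + 3 padded = 15 rows.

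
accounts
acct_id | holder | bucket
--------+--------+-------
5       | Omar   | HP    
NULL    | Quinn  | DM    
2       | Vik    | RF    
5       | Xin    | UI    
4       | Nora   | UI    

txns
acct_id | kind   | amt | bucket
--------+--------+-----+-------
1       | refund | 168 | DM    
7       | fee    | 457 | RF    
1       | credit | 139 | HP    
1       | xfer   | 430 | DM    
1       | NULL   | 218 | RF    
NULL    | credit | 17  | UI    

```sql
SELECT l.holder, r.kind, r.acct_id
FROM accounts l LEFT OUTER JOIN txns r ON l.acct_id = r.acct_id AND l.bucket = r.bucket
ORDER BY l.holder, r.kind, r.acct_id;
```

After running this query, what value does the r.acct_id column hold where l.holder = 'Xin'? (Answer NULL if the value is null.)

LEFT JOIN keeps every row from `accounts`; unmatched rows get NULL for `txns`'s columns.
Matching on l.acct_id = r.acct_id AND l.bucket = r.bucket. A NULL in a compared column never satisfies the condition.
- l row (acct_id=5, bucket=HP): no match → kept, r columns NULL.
- l row (acct_id=NULL, bucket=DM): no match → kept, r columns NULL.
- l row (acct_id=2, bucket=RF): no match → kept, r columns NULL.
- l row (acct_id=5, bucket=UI): no match → kept, r columns NULL.
- l row (acct_id=4, bucket=UI): no match → kept, r columns NULL.

NULL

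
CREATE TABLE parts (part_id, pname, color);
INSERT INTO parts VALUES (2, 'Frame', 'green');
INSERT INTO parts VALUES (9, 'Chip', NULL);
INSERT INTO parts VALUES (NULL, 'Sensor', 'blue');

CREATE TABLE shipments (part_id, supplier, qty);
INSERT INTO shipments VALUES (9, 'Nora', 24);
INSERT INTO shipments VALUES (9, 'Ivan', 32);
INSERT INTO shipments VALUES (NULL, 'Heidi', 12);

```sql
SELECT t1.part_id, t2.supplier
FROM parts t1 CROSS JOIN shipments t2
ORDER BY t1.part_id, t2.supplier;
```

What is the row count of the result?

9

CROSS JOIN pairs every row of `parts` with every row of `shipments`: 3 × 3 = 9 rows.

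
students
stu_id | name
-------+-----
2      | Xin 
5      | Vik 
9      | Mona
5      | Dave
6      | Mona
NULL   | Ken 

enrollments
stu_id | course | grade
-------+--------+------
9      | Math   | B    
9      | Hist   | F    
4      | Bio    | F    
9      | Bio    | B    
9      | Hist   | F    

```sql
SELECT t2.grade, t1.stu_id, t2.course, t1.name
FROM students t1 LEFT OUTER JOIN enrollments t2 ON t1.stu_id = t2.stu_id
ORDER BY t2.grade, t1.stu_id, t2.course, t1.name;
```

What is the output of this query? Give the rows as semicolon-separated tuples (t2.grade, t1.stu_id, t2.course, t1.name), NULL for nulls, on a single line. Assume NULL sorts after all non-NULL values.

LEFT JOIN keeps every row from `students`; unmatched rows get NULL for `enrollments`'s columns.
Matching on t1.stu_id = t2.stu_id. A NULL in a compared column never satisfies the condition.
- t1 row (stu_id=2): no match → kept, t2 columns NULL.
- t1 row (stu_id=5): no match → kept, t2 columns NULL.
- t1 row (stu_id=9): matches 4 t2 row(s) → 4 output row(s).
- t1 row (stu_id=5): no match → kept, t2 columns NULL.
- t1 row (stu_id=6): no match → kept, t2 columns NULL.
- t1 row (stu_id=NULL): no match → kept, t2 columns NULL.
After projecting and ordering:
t2.grade | t1.stu_id | t2.course | t1.name
B | 9 | Bio | Mona
B | 9 | Math | Mona
F | 9 | Hist | Mona
F | 9 | Hist | Mona
NULL | 2 | NULL | Xin
NULL | 5 | NULL | Dave
NULL | 5 | NULL | Vik
NULL | 6 | NULL | Mona
NULL | NULL | NULL | Ken

(B, 9, Bio, Mona); (B, 9, Math, Mona); (F, 9, Hist, Mona); (F, 9, Hist, Mona); (NULL, 2, NULL, Xin); (NULL, 5, NULL, Dave); (NULL, 5, NULL, Vik); (NULL, 6, NULL, Mona); (NULL, NULL, NULL, Ken)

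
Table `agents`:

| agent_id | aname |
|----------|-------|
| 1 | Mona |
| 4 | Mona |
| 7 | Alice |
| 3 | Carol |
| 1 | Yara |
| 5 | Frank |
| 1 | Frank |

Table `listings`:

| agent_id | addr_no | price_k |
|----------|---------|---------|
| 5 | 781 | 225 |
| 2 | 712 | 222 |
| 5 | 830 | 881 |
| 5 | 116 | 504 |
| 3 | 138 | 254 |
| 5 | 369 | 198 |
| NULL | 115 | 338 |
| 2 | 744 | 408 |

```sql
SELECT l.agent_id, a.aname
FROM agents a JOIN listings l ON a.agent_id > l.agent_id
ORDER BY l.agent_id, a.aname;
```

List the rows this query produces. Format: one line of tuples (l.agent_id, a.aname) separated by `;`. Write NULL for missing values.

INNER JOIN keeps only pairs where the ON condition holds.
Matching on a.agent_id > l.agent_id. A NULL in a compared column never satisfies the condition.
- a (agent_id=1) has no partner → excluded.
- a (agent_id=4) pairs with 3 row(s) of l.
- a (agent_id=7) pairs with 7 row(s) of l.
- a (agent_id=3) pairs with 2 row(s) of l.
- a (agent_id=1) has no partner → excluded.
- a (agent_id=5) pairs with 3 row(s) of l.
- a (agent_id=1) has no partner → excluded.

(2, Alice); (2, Alice); (2, Carol); (2, Carol); (2, Frank); (2, Frank); (2, Mona); (2, Mona); (3, Alice); (3, Frank); (3, Mona); (5, Alice); (5, Alice); (5, Alice); (5, Alice)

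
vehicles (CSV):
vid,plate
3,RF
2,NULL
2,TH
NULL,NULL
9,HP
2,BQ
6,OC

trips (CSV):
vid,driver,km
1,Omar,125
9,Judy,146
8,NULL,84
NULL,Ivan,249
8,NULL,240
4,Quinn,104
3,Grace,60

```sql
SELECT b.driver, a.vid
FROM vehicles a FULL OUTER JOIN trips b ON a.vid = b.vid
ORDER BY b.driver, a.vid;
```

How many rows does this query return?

12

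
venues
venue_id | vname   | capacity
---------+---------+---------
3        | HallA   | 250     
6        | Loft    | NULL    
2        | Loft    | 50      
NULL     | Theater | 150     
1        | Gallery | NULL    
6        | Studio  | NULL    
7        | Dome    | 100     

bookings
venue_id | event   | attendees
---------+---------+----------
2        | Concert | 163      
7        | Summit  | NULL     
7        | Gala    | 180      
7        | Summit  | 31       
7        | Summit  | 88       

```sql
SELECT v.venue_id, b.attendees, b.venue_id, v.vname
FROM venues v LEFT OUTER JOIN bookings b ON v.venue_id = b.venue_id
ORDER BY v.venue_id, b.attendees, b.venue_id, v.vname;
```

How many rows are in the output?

LEFT JOIN keeps every row from `venues`; unmatched rows get NULL for `bookings`'s columns.
Matching on v.venue_id = b.venue_id. A NULL in a compared column never satisfies the condition.
- v (venue_id=3) has no partner → padded with NULL.
- v (venue_id=6) has no partner → padded with NULL.
- v (venue_id=2) pairs with 1 row(s) of b.
- v (venue_id=NULL) has no partner → padded with NULL.
- v (venue_id=1) has no partner → padded with NULL.
- v (venue_id=6) has no partner → padded with NULL.
- v (venue_id=7) pairs with 4 row(s) of b.
Total: 5 matched + 5 padded = 10 rows.

10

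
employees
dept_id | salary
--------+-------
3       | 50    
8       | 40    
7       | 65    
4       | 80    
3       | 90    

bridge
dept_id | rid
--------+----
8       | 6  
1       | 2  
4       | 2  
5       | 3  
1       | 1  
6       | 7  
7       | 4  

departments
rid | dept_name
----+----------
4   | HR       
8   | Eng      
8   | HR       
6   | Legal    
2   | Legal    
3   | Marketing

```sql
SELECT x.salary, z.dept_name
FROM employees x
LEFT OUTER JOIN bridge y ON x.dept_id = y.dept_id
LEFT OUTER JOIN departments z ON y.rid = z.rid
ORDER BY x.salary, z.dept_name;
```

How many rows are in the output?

5

Joins associate left-to-right: employees LEFT JOIN bridge on dept_id gives 5 intermediate row(s).
Then LEFT JOIN `departments z` on rid: each of those 5 rows is kept; rows whose y.rid has no match in z get NULL for z's columns.
Result: 5 row(s).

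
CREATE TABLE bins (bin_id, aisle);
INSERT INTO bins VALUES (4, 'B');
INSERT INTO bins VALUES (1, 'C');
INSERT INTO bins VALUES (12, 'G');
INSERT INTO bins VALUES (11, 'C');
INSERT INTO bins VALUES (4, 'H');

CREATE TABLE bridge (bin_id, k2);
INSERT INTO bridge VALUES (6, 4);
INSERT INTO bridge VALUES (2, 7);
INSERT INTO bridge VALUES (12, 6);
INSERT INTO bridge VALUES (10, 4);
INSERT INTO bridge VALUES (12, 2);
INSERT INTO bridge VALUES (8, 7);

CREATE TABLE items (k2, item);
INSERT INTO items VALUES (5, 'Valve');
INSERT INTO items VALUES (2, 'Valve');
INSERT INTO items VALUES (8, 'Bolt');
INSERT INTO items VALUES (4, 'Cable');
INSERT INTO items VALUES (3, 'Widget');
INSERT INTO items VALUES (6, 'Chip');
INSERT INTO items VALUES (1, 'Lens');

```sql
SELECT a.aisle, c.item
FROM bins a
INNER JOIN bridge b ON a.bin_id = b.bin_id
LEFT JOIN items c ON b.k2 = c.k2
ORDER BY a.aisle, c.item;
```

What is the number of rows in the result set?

2

Evaluate left to right. First `bins a INNER JOIN bridge b` on bin_id: 2 row(s).
Then LEFT JOIN `items c` on k2: each of those 2 rows is kept; rows whose b.k2 has no match in c get NULL for c's columns.
Result: 2 row(s).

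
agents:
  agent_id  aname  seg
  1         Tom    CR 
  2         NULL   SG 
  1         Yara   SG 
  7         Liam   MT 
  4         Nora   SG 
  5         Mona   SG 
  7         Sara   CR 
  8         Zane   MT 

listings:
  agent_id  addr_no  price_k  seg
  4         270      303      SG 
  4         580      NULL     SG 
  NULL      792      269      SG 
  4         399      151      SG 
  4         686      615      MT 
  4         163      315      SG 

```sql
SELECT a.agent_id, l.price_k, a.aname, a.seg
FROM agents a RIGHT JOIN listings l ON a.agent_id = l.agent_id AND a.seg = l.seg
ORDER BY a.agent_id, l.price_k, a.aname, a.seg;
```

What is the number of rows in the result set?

6

RIGHT JOIN keeps every row from `listings`; unmatched rows get NULL for `agents`'s columns.
Matching on a.agent_id = l.agent_id AND a.seg = l.seg. A NULL in a compared column never satisfies the condition.
- a row (agent_id=1, seg=CR): no match.
- a row (agent_id=2, seg=SG): no match.
- a row (agent_id=1, seg=SG): no match.
- a row (agent_id=7, seg=MT): no match.
- a row (agent_id=4, seg=SG): matches 4 l row(s) → 4 output row(s).
- a row (agent_id=5, seg=SG): no match.
- a row (agent_id=7, seg=CR): no match.
- a row (agent_id=8, seg=MT): no match.
- 2 row(s) from l found no a partner → padded with NULL.
Total: 4 matched + 2 padded = 6 rows.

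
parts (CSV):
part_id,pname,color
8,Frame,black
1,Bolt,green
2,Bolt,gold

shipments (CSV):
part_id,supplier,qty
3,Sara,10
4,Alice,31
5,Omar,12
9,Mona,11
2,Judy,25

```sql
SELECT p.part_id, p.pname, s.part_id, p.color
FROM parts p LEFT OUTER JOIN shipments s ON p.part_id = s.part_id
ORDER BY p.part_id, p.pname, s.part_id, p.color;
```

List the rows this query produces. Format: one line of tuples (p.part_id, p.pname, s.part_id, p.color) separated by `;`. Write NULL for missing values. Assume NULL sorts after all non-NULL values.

LEFT JOIN keeps every row from `parts`; unmatched rows get NULL for `shipments`'s columns.
Matching on p.part_id = s.part_id.
- p[0] part_id=8 → no match; kept with NULLs on the s side.
- p[1] part_id=1 → no match; kept with NULLs on the s side.
- p[2] part_id=2 → 1 match(es) in s → 1 row(s).
After projecting and ordering:
p.part_id | p.pname | s.part_id | p.color
1 | Bolt | NULL | green
2 | Bolt | 2 | gold
8 | Frame | NULL | black

(1, Bolt, NULL, green); (2, Bolt, 2, gold); (8, Frame, NULL, black)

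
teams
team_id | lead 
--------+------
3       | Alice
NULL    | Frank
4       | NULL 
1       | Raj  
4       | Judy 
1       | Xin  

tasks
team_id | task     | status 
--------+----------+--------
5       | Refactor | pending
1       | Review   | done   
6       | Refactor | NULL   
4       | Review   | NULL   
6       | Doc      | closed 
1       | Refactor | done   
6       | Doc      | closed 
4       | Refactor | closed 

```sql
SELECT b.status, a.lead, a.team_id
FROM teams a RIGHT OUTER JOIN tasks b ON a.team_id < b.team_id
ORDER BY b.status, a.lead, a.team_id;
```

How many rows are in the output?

28

RIGHT JOIN keeps every row from `tasks`; unmatched rows get NULL for `teams`'s columns.
Matching on a.team_id < b.team_id. A NULL in a compared column never satisfies the condition.
Matched pairs: 26; unmatched b rows kept: 2.
Total: 26 matched + 2 padded = 28 rows.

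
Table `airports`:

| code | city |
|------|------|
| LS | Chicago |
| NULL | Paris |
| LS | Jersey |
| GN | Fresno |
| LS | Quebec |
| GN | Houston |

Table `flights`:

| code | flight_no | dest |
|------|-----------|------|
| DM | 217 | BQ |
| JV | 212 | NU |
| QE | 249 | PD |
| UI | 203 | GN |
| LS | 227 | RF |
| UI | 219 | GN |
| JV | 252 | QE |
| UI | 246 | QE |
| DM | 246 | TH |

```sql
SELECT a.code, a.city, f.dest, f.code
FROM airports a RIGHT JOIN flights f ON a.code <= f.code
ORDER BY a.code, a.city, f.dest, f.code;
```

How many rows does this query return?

RIGHT JOIN keeps every row from `flights`; unmatched rows get NULL for `airports`'s columns.
Matching on a.code <= f.code. A NULL in a compared column never satisfies the condition.
Matched pairs: 29; unmatched f rows kept: 2.
Total: 29 matched + 2 padded = 31 rows.

31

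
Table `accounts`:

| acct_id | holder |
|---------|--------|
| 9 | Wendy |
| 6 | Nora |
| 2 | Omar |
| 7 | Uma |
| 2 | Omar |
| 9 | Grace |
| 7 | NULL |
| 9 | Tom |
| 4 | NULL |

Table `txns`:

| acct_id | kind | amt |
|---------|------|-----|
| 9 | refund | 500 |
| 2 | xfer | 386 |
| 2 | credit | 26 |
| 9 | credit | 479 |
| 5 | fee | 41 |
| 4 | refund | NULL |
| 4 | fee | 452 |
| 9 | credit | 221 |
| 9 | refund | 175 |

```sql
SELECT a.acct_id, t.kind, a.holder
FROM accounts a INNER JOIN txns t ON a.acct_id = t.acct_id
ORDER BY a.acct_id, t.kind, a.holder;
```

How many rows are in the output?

INNER JOIN keeps only pairs where the ON condition holds.
Matching on a.acct_id = t.acct_id.
- acct_id=9: 4 matching t row(s), so 4 row(s) emitted.
- acct_id=6: no matching t row, dropped.
- acct_id=2: 2 matching t row(s), so 2 row(s) emitted.
- acct_id=7: no matching t row, dropped.
- acct_id=2: 2 matching t row(s), so 2 row(s) emitted.
- acct_id=9: 4 matching t row(s), so 4 row(s) emitted.
- acct_id=7: no matching t row, dropped.
- acct_id=9: 4 matching t row(s), so 4 row(s) emitted.
- acct_id=4: 2 matching t row(s), so 2 row(s) emitted.
Total: 18 rows.

18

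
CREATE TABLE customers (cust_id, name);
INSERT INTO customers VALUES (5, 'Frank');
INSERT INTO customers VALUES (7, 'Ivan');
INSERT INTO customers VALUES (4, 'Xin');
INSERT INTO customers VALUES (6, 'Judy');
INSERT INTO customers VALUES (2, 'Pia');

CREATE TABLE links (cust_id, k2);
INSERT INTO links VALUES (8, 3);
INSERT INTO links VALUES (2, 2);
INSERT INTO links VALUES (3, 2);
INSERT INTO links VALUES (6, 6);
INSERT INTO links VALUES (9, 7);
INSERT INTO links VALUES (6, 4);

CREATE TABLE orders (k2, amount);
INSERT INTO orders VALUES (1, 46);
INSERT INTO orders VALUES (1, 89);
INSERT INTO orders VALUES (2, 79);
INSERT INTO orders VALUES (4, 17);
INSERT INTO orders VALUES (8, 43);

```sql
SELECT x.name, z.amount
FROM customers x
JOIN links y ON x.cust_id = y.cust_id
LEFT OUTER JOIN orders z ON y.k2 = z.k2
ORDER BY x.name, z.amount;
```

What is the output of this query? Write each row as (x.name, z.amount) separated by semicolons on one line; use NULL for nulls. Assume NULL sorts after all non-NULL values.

(Judy, 17); (Judy, NULL); (Pia, 79)

Joins associate left-to-right: customers INNER JOIN links on cust_id gives 3 intermediate row(s).
Then LEFT JOIN `orders z` on k2: each of those 3 rows is kept; rows whose y.k2 has no match in z get NULL for z's columns.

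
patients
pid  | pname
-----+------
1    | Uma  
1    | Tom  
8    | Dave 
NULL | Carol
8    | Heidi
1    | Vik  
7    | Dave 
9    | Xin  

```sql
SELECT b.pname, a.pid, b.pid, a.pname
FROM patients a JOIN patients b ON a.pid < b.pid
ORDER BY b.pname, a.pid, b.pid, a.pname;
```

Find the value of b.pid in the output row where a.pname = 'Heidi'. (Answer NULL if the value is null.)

INNER JOIN keeps only pairs where the ON condition holds.
Matching on a.pid < b.pid. A NULL in a compared column never satisfies the condition.
- a[0] pid=1 → 4 match(es) in b → 4 row(s).
- a[1] pid=1 → 4 match(es) in b → 4 row(s).
- a[2] pid=8 → 1 match(es) in b → 1 row(s).
- a[3] pid=NULL → no match; dropped.
- a[4] pid=8 → 1 match(es) in b → 1 row(s).
- a[5] pid=1 → 4 match(es) in b → 4 row(s).
- a[6] pid=7 → 3 match(es) in b → 3 row(s).
- a[7] pid=9 → no match; dropped.

9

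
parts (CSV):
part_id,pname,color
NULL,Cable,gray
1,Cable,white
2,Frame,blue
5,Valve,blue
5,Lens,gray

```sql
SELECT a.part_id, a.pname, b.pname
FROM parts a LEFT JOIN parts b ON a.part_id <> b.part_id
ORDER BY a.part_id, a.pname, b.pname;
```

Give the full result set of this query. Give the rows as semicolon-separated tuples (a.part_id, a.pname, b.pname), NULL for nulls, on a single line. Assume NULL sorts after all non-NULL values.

(1, Cable, Frame); (1, Cable, Lens); (1, Cable, Valve); (2, Frame, Cable); (2, Frame, Lens); (2, Frame, Valve); (5, Lens, Cable); (5, Lens, Frame); (5, Valve, Cable); (5, Valve, Frame); (NULL, Cable, NULL)

LEFT JOIN keeps every row from `parts a`; unmatched rows get NULL for `parts b`'s columns.
Matching on a.part_id <> b.part_id. A NULL in a compared column never satisfies the condition.
Matched pairs: 10; unmatched a rows kept: 1.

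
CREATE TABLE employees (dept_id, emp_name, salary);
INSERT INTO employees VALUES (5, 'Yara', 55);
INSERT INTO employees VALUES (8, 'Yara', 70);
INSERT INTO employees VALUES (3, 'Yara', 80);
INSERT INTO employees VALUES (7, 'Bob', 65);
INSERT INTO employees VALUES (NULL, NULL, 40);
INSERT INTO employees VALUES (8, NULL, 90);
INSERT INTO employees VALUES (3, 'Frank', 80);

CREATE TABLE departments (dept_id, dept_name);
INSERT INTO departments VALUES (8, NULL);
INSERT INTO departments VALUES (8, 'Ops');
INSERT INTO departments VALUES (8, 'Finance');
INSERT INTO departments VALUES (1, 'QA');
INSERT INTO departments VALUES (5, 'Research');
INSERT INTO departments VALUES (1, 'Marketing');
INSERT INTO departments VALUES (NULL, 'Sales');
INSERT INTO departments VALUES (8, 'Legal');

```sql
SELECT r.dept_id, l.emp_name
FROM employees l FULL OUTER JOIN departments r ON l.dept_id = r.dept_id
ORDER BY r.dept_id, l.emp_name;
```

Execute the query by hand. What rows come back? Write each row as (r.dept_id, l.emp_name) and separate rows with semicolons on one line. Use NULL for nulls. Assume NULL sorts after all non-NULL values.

FULL OUTER JOIN keeps every row from both sides; unmatched rows get NULL for the other side's columns.
Matching on l.dept_id = r.dept_id. A NULL in a compared column never satisfies the condition.
- l[0] dept_id=5 → 1 match(es) in r → 1 row(s).
- l[1] dept_id=8 → 4 match(es) in r → 4 row(s).
- l[2] dept_id=3 → no match; kept with NULLs on the r side.
- l[3] dept_id=7 → no match; kept with NULLs on the r side.
- l[4] dept_id=NULL → no match; kept with NULLs on the r side.
- l[5] dept_id=8 → 4 match(es) in r → 4 row(s).
- l[6] dept_id=3 → no match; kept with NULLs on the r side.
- 3 r row(s) had no l match → kept, l columns NULL.

(1, NULL); (1, NULL); (5, Yara); (8, Yara); (8, Yara); (8, Yara); (8, Yara); (8, NULL); (8, NULL); (8, NULL); (8, NULL); (NULL, Bob); (NULL, Frank); (NULL, Yara); (NULL, NULL); (NULL, NULL)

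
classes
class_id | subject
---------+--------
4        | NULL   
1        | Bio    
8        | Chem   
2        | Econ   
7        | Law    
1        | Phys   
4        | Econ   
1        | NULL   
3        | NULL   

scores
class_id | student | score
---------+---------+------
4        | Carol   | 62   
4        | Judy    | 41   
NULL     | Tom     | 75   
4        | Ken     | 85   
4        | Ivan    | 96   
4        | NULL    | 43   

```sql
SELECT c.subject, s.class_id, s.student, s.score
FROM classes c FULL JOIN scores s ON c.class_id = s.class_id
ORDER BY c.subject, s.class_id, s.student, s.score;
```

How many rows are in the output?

FULL OUTER JOIN keeps every row from both sides; unmatched rows get NULL for the other side's columns.
Matching on c.class_id = s.class_id. A NULL in a compared column never satisfies the condition.
- class_id=4: 5 matching s row(s), so 5 row(s) emitted.
- class_id=1: no s row matches, row kept with s columns NULL.
- class_id=8: no s row matches, row kept with s columns NULL.
- class_id=2: no s row matches, row kept with s columns NULL.
- class_id=7: no s row matches, row kept with s columns NULL.
- class_id=1: no s row matches, row kept with s columns NULL.
- class_id=4: 5 matching s row(s), so 5 row(s) emitted.
- class_id=1: no s row matches, row kept with s columns NULL.
- class_id=3: no s row matches, row kept with s columns NULL.
- 1 row(s) from s found no c partner → padded with NULL.
Total: 10 matched + 8 padded = 18 rows.

18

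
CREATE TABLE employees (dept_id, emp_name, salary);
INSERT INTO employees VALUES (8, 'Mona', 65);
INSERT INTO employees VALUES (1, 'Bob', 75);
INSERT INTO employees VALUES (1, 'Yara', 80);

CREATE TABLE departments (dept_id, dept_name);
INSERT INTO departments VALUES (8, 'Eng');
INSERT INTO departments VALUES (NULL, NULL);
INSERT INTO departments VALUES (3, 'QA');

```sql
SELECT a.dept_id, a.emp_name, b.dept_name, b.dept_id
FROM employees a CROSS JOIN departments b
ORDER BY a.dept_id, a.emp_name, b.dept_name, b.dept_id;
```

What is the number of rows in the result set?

CROSS JOIN pairs every row of `employees` with every row of `departments`: 3 × 3 = 9 rows.

9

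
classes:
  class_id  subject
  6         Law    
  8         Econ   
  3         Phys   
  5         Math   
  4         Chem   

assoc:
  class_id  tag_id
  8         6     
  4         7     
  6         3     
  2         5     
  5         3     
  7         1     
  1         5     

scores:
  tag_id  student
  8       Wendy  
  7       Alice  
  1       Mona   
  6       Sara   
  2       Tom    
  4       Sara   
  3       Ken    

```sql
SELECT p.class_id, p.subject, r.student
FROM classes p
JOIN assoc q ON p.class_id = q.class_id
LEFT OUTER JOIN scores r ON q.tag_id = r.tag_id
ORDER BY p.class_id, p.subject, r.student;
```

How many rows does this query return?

Joins associate left-to-right: classes INNER JOIN assoc on class_id gives 4 intermediate row(s).
Then LEFT JOIN `scores r` on tag_id: each of those 4 rows is kept; rows whose q.tag_id has no match in r get NULL for r's columns.
Result: 4 row(s).

4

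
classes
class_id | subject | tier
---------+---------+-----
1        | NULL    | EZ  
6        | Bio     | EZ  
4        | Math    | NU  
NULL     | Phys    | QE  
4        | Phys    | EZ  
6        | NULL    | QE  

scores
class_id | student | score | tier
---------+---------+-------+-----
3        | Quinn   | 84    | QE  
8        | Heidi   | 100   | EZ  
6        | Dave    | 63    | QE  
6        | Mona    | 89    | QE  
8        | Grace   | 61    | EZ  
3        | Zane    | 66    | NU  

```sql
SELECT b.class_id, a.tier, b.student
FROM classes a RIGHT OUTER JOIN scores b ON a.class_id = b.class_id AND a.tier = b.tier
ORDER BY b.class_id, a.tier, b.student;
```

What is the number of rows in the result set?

RIGHT JOIN keeps every row from `scores`; unmatched rows get NULL for `classes`'s columns.
Matching on a.class_id = b.class_id AND a.tier = b.tier. A NULL in a compared column never satisfies the condition.
Matched pairs: 2; unmatched b rows kept: 4.
Total: 2 matched + 4 padded = 6 rows.

6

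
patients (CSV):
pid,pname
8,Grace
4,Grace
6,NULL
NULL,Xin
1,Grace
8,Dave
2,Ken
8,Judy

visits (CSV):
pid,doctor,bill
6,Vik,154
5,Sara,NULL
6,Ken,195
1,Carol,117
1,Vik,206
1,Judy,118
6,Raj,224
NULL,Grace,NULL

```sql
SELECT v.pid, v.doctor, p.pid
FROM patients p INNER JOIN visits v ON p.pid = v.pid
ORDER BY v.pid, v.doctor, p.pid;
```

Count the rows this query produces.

INNER JOIN keeps only pairs where the ON condition holds.
Matching on p.pid = v.pid. A NULL in a compared column never satisfies the condition.
Matched pairs: 6.
Total: 6 rows.

6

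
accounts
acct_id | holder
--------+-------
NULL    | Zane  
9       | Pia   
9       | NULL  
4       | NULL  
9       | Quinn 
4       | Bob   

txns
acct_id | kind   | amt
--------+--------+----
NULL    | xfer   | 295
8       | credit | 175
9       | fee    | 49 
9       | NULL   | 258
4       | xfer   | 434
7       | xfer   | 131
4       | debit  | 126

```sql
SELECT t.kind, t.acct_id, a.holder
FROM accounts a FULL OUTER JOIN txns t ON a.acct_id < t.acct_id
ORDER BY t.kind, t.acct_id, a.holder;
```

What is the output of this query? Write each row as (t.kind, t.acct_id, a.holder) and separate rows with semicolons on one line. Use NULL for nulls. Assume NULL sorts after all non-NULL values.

(credit, 8, Bob); (credit, 8, NULL); (debit, 4, NULL); (fee, 9, Bob); (fee, 9, NULL); (xfer, 4, NULL); (xfer, 7, Bob); (xfer, 7, NULL); (xfer, NULL, NULL); (NULL, 9, Bob); (NULL, 9, NULL); (NULL, NULL, Pia); (NULL, NULL, Quinn); (NULL, NULL, Zane); (NULL, NULL, NULL)

FULL OUTER JOIN keeps every row from both sides; unmatched rows get NULL for the other side's columns.
Matching on a.acct_id < t.acct_id. A NULL in a compared column never satisfies the condition.
- a[0] acct_id=NULL → no match; kept with NULLs on the t side.
- a[1] acct_id=9 → no match; kept with NULLs on the t side.
- a[2] acct_id=9 → no match; kept with NULLs on the t side.
- a[3] acct_id=4 → 4 match(es) in t → 4 row(s).
- a[4] acct_id=9 → no match; kept with NULLs on the t side.
- a[5] acct_id=4 → 4 match(es) in t → 4 row(s).
- 3 row(s) from t found no a partner → padded with NULL.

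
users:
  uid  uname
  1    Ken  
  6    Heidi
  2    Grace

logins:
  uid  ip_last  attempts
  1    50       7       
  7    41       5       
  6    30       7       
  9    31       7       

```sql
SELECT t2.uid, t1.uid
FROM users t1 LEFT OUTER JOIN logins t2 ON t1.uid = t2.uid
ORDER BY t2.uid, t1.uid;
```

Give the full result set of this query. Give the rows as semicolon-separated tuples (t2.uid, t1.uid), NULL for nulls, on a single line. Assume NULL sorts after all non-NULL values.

(1, 1); (6, 6); (NULL, 2)

LEFT JOIN keeps every row from `users`; unmatched rows get NULL for `logins`'s columns.
Matching on t1.uid = t2.uid.
- t1 row (uid=1): matches 1 t2 row(s) → 1 output row(s).
- t1 row (uid=6): matches 1 t2 row(s) → 1 output row(s).
- t1 row (uid=2): no match → kept, t2 columns NULL.
After projecting and ordering:
t2.uid | t1.uid
1 | 1
6 | 6
NULL | 2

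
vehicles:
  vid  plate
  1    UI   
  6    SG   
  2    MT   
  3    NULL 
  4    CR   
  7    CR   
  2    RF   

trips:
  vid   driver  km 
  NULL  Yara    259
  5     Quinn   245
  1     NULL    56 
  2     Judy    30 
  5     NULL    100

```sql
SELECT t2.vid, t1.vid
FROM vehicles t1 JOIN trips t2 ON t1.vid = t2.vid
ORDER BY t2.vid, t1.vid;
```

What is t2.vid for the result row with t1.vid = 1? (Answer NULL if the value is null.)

INNER JOIN keeps only pairs where the ON condition holds.
Matching on t1.vid = t2.vid. A NULL in a compared column never satisfies the condition.
- vid=1: 1 matching t2 row(s), so 1 row(s) emitted.
- vid=6: no matching t2 row, dropped.
- vid=2: 1 matching t2 row(s), so 1 row(s) emitted.
- vid=3: no matching t2 row, dropped.
- vid=4: no matching t2 row, dropped.
- vid=7: no matching t2 row, dropped.
- vid=2: 1 matching t2 row(s), so 1 row(s) emitted.

1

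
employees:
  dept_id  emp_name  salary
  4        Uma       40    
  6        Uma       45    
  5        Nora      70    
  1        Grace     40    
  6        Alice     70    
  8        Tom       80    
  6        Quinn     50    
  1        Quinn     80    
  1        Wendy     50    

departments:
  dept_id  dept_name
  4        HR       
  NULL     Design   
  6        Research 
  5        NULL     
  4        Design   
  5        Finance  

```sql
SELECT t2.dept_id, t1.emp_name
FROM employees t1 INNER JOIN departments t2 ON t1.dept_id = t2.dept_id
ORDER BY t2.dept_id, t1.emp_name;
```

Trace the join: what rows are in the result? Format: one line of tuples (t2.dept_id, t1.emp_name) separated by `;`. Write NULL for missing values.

INNER JOIN keeps only pairs where the ON condition holds.
Matching on t1.dept_id = t2.dept_id. A NULL in a compared column never satisfies the condition.
Matched pairs: 7.

(4, Uma); (4, Uma); (5, Nora); (5, Nora); (6, Alice); (6, Quinn); (6, Uma)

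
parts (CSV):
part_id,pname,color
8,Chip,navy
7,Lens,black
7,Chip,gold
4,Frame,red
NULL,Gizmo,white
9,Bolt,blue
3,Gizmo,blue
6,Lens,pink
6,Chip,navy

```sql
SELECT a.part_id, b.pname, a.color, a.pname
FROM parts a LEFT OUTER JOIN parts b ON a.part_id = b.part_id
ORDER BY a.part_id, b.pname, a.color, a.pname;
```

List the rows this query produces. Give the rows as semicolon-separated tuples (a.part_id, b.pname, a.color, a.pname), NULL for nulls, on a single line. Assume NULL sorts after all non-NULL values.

LEFT JOIN keeps every row from `parts a`; unmatched rows get NULL for `parts b`'s columns.
Matching on a.part_id = b.part_id. A NULL in a compared column never satisfies the condition.
Matched pairs: 12; unmatched a rows kept: 1.

(3, Gizmo, blue, Gizmo); (4, Frame, red, Frame); (6, Chip, navy, Chip); (6, Chip, pink, Lens); (6, Lens, navy, Chip); (6, Lens, pink, Lens); (7, Chip, black, Lens); (7, Chip, gold, Chip); (7, Lens, black, Lens); (7, Lens, gold, Chip); (8, Chip, navy, Chip); (9, Bolt, blue, Bolt); (NULL, NULL, white, Gizmo)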